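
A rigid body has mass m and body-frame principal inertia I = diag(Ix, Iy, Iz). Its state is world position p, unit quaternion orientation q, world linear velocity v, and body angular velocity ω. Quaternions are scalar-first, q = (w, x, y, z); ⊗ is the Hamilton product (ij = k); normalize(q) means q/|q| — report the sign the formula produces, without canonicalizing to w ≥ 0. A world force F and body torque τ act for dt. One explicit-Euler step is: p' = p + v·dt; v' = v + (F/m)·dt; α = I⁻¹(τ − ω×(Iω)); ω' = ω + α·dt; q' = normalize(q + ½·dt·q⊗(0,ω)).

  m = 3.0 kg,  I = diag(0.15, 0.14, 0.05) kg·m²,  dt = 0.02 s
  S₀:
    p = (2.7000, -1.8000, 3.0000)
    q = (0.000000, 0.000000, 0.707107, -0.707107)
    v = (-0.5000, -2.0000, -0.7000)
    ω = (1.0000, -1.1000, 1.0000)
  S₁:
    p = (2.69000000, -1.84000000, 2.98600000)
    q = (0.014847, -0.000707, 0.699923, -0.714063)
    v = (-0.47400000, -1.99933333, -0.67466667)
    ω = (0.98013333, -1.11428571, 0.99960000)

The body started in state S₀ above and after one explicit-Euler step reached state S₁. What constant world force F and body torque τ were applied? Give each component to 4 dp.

F = (3.9000, 0.1000, 3.8000)
τ = (-0.0500, 0.0000, 0.0100)

rate change Δω = (-0.01986667, -0.01428571, -0.00040000)
gyro term ω₀×Iω₀ = (0.0990, 0.1000, 0.0110)
applied torque τ = (-0.0500, 0.0000, 0.0100)
velocity change Δv = (0.02600000, 0.00066667, 0.02533333)
applied force F = (3.9000, 0.1000, 3.8000)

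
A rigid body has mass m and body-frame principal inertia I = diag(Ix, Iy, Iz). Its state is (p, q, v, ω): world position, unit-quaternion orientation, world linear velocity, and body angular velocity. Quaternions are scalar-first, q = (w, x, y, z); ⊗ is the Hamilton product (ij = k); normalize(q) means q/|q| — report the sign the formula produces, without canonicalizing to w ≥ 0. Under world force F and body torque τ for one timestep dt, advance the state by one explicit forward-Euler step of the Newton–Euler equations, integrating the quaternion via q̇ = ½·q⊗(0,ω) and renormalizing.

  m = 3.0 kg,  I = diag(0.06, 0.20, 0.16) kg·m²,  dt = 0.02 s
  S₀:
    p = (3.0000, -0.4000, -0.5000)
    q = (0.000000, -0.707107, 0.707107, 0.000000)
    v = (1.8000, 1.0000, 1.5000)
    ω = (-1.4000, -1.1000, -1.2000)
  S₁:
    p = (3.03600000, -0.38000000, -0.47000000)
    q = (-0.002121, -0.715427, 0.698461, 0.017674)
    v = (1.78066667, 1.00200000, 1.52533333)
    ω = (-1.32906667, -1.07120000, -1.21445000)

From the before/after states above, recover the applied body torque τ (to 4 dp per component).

ω₁ − ω₀ = (0.07093333, 0.02880000, -0.01445000)
ω₀×(Iω₀) = (-0.0528, -0.1680, 0.2156)
applied torque τ = (0.1600, 0.1200, 0.1000)

τ = (0.1600, 0.1200, 0.1000)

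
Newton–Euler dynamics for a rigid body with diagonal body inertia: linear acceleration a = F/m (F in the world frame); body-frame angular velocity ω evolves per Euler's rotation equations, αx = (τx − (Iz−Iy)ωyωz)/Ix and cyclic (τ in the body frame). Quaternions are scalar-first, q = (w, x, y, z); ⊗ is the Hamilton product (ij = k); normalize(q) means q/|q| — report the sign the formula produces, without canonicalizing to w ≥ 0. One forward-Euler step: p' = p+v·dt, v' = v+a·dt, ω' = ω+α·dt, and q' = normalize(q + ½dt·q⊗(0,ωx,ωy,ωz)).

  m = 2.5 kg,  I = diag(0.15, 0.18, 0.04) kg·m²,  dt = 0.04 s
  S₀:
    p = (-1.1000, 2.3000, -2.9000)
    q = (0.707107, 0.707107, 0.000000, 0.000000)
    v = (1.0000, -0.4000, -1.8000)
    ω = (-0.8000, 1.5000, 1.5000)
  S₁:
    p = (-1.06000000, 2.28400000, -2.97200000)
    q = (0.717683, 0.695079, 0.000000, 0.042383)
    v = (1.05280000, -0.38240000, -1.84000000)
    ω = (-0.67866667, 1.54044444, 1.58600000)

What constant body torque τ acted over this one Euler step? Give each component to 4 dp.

τ = (0.1400, 0.0500, 0.0500)

rate change Δω = (0.12133333, 0.04044444, 0.08600000)
applied torque τ = (0.1400, 0.0500, 0.0500)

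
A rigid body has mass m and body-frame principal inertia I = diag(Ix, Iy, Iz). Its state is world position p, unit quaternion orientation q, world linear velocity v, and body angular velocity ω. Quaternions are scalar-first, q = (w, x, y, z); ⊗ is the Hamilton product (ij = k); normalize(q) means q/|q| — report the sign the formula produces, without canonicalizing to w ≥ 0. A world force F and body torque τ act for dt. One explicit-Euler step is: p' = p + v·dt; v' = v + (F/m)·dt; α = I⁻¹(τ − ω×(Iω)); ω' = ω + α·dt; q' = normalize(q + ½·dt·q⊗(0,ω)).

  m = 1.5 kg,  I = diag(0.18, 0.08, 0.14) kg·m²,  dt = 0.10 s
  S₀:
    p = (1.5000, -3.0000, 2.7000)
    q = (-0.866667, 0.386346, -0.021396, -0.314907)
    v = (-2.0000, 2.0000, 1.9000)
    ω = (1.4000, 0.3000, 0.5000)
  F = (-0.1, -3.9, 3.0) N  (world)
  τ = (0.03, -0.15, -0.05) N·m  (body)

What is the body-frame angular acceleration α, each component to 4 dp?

precession coupling ω×(Iω) = (0.0090, 0.0280, -0.0420)
α = I⁻¹(τ − ω×Iω) = (0.1167, -2.2250, -0.0571)

α = (0.1167, -2.2250, -0.0571)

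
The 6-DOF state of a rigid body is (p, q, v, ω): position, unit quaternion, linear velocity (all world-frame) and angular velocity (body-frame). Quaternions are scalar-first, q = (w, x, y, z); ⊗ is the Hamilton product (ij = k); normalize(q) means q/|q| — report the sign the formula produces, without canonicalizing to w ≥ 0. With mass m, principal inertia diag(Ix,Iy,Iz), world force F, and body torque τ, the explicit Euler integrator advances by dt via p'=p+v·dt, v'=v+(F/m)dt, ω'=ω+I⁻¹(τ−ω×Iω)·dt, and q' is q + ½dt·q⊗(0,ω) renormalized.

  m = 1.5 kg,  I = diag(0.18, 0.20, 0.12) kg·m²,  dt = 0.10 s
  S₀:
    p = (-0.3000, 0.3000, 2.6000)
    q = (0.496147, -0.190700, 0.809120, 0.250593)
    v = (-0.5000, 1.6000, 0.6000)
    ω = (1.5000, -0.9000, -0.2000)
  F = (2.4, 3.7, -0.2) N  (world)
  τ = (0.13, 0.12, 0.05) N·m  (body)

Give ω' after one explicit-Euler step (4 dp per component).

ω' = (1.5802, -0.8310, -0.1358)

precession coupling ω×(Iω) = (-0.0144, -0.0180, -0.0270)
α = I⁻¹(τ − ω×Iω) = (0.8022, 0.6900, 0.6417)
ω' = ω + α·dt = (1.5802, -0.8310, -0.1358)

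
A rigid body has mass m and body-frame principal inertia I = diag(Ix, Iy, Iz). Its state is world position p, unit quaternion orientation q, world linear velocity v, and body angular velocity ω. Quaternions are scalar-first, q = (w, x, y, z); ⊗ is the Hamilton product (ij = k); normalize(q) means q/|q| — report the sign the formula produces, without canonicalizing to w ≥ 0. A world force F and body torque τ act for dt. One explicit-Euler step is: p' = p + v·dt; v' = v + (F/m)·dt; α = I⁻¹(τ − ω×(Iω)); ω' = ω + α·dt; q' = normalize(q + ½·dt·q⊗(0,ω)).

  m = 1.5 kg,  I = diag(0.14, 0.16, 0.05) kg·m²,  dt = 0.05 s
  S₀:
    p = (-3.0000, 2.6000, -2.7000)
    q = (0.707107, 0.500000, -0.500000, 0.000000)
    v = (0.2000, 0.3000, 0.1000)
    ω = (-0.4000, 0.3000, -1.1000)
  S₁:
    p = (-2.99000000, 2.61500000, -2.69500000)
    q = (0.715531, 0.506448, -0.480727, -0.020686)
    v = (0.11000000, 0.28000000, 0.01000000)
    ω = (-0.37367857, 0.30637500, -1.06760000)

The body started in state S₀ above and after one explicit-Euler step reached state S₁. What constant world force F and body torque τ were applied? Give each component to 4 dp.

F = (-2.7000, -0.6000, -2.7000)
τ = (0.1100, 0.0600, 0.0300)

velocity change Δv = (-0.09000000, -0.02000000, -0.09000000)
applied force F = (-2.7000, -0.6000, -2.7000)
rate change Δω = (0.02632143, 0.00637500, 0.03240000)
ω₀×(Iω₀) = (0.0363, 0.0396, -0.0024)
τ = I·(Δω/dt) + ω₀×(Iω₀) = (0.1100, 0.0600, 0.0300)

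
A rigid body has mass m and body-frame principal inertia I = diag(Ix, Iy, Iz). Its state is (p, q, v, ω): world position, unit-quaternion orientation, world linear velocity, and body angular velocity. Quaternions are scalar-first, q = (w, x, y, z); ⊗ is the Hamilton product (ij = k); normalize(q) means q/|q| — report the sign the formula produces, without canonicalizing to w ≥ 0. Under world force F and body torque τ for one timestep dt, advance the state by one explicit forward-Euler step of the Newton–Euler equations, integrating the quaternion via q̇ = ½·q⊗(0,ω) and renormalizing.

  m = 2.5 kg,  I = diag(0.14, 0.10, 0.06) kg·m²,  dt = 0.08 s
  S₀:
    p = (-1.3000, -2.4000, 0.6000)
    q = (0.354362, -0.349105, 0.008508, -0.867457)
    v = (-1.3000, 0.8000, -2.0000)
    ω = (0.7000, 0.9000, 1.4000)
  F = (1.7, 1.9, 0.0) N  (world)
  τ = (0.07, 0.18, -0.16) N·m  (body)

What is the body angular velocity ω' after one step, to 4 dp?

ω' = (0.7688, 0.9813, 1.2203)

precession coupling ω×(Iω) = (-0.0504, 0.0784, -0.0252)
(τ − ω×Iω)/I = (0.8600, 1.0160, -2.2467)
ω' = ω + α·dt = (0.7688, 0.9813, 1.2203)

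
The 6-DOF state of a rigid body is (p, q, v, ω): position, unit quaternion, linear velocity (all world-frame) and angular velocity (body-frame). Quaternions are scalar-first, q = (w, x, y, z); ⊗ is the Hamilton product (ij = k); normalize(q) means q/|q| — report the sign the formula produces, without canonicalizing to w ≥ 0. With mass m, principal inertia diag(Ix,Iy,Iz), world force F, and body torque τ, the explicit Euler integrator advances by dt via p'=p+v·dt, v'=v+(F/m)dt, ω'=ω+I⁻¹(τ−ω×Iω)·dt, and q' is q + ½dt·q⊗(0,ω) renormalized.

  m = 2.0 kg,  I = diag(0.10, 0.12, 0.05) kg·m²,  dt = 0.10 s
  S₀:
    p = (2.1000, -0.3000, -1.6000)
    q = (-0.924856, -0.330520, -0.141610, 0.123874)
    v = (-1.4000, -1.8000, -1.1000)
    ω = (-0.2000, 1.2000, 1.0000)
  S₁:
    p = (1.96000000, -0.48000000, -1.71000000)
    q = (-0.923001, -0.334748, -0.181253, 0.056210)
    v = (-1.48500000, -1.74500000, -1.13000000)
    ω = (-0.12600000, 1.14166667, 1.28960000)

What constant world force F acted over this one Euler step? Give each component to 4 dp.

velocity change Δv = (-0.08500000, 0.05500000, -0.03000000)
applied force F = (-1.7000, 1.1000, -0.6000)

F = (-1.7000, 1.1000, -0.6000)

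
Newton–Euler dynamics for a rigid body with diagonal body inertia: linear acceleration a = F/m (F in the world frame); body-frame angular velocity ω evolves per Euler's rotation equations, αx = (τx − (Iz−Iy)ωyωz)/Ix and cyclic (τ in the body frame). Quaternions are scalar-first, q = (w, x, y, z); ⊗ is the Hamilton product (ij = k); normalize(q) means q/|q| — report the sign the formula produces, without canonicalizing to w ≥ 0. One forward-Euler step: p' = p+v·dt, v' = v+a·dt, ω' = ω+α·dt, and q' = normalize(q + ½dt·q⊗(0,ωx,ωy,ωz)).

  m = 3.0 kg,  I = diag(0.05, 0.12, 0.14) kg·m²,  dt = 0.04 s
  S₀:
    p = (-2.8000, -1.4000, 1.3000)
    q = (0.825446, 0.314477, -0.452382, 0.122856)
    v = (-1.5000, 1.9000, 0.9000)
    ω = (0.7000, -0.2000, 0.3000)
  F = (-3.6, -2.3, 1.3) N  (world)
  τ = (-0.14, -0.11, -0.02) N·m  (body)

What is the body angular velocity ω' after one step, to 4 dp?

gyro term ω×Iω = (-0.0012, -0.0189, -0.0098)
α = I⁻¹(τ − ω×Iω) = (-2.7760, -0.7592, -0.0729)
ω' = ω + α·dt = (0.5890, -0.2304, 0.2971)

ω' = (0.5890, -0.2304, 0.2971)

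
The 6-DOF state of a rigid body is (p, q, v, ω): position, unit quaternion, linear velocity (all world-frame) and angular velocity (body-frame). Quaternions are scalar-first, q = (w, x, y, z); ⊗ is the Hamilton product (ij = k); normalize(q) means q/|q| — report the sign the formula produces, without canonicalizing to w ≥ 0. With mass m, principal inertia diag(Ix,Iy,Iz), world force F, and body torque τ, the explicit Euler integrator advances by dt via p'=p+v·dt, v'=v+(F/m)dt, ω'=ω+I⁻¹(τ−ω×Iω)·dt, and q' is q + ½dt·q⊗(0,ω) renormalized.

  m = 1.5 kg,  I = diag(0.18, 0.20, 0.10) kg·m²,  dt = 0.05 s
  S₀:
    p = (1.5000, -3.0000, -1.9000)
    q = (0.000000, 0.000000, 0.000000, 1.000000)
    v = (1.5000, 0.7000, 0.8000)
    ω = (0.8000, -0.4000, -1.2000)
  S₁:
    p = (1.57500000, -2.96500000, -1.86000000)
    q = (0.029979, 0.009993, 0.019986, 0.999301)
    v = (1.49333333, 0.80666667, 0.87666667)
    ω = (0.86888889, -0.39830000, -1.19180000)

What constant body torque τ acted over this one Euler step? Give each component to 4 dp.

τ = (0.2000, -0.0700, 0.0100)

ω₁ − ω₀ = (0.06888889, 0.00170000, 0.00820000)
ω₀×(Iω₀) = (-0.0480, -0.0768, -0.0064)
I·α + gyro = (0.2000, -0.0700, 0.0100)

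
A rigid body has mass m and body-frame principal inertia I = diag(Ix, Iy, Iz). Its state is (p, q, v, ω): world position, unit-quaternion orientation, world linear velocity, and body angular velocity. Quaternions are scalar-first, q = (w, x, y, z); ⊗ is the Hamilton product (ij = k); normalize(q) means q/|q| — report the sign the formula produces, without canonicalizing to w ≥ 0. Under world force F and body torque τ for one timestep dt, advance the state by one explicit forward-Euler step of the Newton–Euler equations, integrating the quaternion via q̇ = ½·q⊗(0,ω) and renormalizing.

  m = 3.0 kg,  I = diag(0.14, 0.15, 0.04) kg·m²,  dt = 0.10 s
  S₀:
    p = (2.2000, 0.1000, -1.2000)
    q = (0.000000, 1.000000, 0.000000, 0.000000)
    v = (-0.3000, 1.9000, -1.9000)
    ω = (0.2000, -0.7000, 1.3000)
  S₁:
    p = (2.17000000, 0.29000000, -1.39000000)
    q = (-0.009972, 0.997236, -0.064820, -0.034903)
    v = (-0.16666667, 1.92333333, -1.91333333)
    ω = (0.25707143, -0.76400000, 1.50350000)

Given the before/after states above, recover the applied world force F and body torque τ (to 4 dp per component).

v₁ − v₀ = (0.13333333, 0.02333333, -0.01333333)
m·(v₁−v₀)/dt = (4.0000, 0.7000, -0.4000)
rate change Δω = (0.05707143, -0.06400000, 0.20350000)
gyro term ω₀×Iω₀ = (0.1001, 0.0260, -0.0014)
I·α + gyro = (0.1800, -0.0700, 0.0800)

F = (4.0000, 0.7000, -0.4000)
τ = (0.1800, -0.0700, 0.0800)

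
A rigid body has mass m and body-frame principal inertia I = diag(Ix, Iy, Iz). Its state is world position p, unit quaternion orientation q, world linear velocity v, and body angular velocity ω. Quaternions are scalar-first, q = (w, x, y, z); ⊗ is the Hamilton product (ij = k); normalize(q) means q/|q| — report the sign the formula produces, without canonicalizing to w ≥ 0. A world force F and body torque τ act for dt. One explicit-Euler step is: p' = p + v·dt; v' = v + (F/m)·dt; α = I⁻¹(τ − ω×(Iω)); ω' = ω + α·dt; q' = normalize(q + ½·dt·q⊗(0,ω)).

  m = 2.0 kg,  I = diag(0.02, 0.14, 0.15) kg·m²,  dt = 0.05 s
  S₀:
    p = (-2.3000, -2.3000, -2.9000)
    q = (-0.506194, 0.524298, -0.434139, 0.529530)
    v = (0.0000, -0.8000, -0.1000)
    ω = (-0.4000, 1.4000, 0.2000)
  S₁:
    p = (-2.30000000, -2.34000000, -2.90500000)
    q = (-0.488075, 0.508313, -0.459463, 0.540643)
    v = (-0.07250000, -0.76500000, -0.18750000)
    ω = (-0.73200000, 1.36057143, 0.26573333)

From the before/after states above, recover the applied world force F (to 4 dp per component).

v₁ − v₀ = (-0.07250000, 0.03500000, -0.08750000)
applied force F = (-2.9000, 1.4000, -3.5000)

F = (-2.9000, 1.4000, -3.5000)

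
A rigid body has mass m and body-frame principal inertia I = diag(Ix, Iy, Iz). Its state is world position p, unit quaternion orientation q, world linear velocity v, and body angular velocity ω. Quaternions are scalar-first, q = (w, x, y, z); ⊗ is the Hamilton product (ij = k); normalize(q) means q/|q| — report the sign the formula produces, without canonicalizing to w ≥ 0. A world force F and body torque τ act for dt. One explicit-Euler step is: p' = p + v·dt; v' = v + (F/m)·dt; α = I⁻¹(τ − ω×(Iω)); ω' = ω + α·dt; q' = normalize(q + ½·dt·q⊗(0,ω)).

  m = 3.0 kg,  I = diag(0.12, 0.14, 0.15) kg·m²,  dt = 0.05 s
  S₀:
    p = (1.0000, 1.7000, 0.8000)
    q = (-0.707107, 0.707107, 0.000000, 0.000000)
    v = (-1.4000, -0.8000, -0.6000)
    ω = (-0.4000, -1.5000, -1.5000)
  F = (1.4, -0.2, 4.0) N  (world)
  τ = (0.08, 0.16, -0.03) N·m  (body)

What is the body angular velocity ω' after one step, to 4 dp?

angular accel α = (0.4792, 1.2714, -0.2800)
ω' = ω + α·dt = (-0.3760, -1.4364, -1.5140)

ω' = (-0.3760, -1.4364, -1.5140)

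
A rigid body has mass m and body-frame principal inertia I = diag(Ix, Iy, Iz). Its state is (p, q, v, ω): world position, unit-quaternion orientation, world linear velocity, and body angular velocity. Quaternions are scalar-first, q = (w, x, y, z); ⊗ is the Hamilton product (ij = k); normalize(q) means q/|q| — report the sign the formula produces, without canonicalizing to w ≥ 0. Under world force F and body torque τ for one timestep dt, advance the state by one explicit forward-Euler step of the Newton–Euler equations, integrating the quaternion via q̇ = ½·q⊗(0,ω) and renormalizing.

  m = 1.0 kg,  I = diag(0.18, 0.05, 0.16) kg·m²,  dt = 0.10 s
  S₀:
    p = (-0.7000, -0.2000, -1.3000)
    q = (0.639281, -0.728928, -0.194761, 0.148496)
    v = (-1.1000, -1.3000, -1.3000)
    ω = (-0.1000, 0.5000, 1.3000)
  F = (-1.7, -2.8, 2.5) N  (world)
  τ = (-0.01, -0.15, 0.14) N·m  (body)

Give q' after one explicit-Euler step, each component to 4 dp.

q' = (0.6293, -0.7467, -0.1318, 0.1704)

q⊗(0,ω) = (-0.1685571, -0.3913654, 1.2523973, 0.4471252)
q' = normalize(q + ½dt·q⊗(0,ω)) = (0.6293, -0.7467, -0.1318, 0.1704)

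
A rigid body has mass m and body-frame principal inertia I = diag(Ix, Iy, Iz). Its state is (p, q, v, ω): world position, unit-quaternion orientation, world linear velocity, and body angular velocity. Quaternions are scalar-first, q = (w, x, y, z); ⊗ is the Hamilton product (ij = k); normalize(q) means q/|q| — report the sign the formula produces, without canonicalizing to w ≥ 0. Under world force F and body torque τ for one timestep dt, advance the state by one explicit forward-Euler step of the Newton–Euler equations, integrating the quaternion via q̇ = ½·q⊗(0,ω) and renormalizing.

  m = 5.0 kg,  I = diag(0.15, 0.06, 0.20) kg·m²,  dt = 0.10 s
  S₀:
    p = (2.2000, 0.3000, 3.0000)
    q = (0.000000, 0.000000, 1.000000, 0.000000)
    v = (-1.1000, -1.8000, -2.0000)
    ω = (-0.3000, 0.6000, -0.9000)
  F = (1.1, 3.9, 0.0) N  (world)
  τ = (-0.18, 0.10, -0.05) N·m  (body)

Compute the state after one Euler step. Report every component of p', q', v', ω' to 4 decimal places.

precession coupling ω×(Iω) = (-0.0756, -0.0135, 0.0162)
angular accel α = (-0.6960, 1.8917, -0.3310)
new body rate ω' = (-0.3696, 0.7892, -0.9331)
q⊗(0,ω) = (-0.6000000, -0.9000000, 0.0000000, 0.3000000)
updated quaternion q' = (-0.0300, -0.0449, 0.9984, 0.0150)
a = (0.2200, 0.7800, 0.0000)
new position p' = (2.0900, 0.1200, 2.8000)
v' = v + a·dt = (-1.0780, -1.7220, -2.0000)

p' = (2.0900, 0.1200, 2.8000)
q' = (-0.0300, -0.0449, 0.9984, 0.0150)
v' = (-1.0780, -1.7220, -2.0000)
ω' = (-0.3696, 0.7892, -0.9331)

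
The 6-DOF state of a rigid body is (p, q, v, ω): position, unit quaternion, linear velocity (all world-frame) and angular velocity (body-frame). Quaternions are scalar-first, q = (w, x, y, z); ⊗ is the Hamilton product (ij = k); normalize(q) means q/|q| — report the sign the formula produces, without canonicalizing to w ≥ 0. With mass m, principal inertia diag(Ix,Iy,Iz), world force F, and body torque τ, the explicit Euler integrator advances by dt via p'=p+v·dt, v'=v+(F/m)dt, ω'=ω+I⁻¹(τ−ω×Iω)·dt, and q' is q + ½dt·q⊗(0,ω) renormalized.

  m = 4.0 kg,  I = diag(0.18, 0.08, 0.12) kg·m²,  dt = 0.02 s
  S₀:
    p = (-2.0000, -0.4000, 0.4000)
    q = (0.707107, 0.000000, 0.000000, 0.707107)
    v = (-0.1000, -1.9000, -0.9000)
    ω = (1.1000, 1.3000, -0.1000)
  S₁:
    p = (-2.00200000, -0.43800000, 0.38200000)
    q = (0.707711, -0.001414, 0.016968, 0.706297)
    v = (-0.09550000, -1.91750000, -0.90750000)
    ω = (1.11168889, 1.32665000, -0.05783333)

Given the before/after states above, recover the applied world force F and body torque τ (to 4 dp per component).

velocity change Δv = (0.00450000, -0.01750000, -0.00750000)
F = m·Δv/dt = (0.9000, -3.5000, -1.5000)
rate change Δω = (0.01168889, 0.02665000, 0.04216667)
precession coupling = (-0.0052, -0.0066, -0.1430)
I·α + gyro = (0.1000, 0.1000, 0.1100)

F = (0.9000, -3.5000, -1.5000)
τ = (0.1000, 0.1000, 0.1100)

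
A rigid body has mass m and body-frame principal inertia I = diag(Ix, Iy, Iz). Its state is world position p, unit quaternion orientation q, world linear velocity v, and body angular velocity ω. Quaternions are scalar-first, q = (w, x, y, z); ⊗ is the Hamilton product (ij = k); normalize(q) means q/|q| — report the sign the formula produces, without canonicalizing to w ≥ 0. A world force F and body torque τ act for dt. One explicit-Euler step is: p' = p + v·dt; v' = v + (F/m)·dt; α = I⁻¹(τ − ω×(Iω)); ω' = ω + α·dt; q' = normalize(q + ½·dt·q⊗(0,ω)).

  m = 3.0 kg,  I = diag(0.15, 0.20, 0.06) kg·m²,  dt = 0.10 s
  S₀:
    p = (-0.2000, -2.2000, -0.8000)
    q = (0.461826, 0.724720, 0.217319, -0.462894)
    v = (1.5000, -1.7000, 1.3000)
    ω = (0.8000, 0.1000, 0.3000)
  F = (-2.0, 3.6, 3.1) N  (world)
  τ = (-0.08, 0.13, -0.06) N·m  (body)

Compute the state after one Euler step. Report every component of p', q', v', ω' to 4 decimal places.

p' = (-0.0500, -2.3700, -0.6700)
q' = (0.4383, 0.7481, 0.1901, -0.4606)
v' = (1.4333, -1.5800, 1.4033)
ω' = (0.7495, 0.1542, 0.1933)

a = F/m = (-0.6667, 1.2000, 1.0333)
p + v·dt = (-0.0500, -2.3700, -0.6700)
new velocity v' = (1.4333, -1.5800, 1.4033)
precession coupling ω×(Iω) = (-0.0042, 0.0216, 0.0040)
α = I⁻¹(τ − ω×Iω) = (-0.5053, 0.5420, -1.0667)
new body rate ω' = (0.7495, 0.1542, 0.1933)
Hamilton product q⊗(0,ω) = (-0.4626397, 0.4809459, -0.5415486, 0.0371646)
q + ½dt·q⊗(0,ω), renormalized = (0.4383, 0.7481, 0.1901, -0.4606)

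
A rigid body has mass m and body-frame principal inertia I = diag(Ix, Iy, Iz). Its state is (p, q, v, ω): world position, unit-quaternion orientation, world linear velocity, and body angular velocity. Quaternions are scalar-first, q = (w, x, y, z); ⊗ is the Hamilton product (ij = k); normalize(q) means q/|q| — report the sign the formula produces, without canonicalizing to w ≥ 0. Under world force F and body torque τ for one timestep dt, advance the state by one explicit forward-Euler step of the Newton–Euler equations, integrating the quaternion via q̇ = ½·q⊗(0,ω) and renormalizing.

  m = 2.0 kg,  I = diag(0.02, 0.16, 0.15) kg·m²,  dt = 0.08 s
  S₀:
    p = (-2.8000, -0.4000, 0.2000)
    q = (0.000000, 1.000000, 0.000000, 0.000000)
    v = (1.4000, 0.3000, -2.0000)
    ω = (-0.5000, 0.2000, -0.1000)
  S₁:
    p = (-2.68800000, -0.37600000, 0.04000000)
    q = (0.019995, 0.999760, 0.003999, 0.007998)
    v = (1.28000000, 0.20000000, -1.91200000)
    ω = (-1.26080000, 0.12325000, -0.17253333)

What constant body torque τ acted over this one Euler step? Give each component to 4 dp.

Δω = ω₁−ω₀ = (-0.76080000, -0.07675000, -0.07253333)
τ = I·(Δω/dt) + ω₀×(Iω₀) = (-0.1900, -0.1600, -0.1500)

τ = (-0.1900, -0.1600, -0.1500)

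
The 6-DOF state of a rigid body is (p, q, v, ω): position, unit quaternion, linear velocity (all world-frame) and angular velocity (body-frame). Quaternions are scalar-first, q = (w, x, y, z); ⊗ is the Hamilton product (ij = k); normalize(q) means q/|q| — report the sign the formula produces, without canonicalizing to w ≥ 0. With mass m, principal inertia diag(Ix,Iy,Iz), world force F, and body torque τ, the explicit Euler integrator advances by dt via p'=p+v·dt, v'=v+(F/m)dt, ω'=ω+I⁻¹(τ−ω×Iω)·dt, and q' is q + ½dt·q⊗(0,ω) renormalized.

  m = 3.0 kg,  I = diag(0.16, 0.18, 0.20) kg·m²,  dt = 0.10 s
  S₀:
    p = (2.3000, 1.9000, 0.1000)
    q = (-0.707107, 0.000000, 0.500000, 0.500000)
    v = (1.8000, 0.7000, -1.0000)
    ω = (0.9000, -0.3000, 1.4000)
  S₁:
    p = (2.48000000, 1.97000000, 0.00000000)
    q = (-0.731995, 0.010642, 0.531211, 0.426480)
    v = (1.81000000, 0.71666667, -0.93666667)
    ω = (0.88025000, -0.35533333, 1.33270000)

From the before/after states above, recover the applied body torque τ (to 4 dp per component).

τ = (-0.0400, -0.1500, -0.1400)

rate change Δω = (-0.01975000, -0.05533333, -0.06730000)
applied torque τ = (-0.0400, -0.1500, -0.1400)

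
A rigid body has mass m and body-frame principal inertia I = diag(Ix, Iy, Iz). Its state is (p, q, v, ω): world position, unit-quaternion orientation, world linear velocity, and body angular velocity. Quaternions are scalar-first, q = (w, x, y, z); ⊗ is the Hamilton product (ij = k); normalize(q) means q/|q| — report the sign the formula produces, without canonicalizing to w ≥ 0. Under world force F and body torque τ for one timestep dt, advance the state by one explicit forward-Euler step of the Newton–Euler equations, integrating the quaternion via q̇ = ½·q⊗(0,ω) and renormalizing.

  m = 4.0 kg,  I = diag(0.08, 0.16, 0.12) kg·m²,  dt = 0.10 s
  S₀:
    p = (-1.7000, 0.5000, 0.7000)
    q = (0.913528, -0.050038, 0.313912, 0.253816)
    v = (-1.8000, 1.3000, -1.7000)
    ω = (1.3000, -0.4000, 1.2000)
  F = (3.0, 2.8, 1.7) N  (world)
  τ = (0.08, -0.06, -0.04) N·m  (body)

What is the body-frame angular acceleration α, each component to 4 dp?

α = (0.7600, 0.0150, 0.0133)

precession coupling ω×(Iω) = (0.0192, -0.0624, -0.0416)
α = I⁻¹(τ − ω×Iω) = (0.7600, 0.0150, 0.0133)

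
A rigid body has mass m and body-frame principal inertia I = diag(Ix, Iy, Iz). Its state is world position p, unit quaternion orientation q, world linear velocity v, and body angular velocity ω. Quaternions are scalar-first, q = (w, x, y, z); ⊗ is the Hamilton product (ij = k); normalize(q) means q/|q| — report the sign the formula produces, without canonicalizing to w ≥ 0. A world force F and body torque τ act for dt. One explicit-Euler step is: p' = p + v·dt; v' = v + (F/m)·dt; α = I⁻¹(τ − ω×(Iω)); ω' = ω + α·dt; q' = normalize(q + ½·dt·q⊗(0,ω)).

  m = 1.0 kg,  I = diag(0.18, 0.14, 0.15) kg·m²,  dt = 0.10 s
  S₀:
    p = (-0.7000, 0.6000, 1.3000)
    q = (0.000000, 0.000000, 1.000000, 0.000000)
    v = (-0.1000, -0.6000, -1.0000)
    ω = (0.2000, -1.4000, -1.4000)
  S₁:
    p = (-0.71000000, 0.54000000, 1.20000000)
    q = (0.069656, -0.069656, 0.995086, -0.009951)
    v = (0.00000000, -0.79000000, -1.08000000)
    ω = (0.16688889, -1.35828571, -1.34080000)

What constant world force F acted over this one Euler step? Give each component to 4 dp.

F = (1.0000, -1.9000, -0.8000)

v₁ − v₀ = (0.10000000, -0.19000000, -0.08000000)
applied force F = (1.0000, -1.9000, -0.8000)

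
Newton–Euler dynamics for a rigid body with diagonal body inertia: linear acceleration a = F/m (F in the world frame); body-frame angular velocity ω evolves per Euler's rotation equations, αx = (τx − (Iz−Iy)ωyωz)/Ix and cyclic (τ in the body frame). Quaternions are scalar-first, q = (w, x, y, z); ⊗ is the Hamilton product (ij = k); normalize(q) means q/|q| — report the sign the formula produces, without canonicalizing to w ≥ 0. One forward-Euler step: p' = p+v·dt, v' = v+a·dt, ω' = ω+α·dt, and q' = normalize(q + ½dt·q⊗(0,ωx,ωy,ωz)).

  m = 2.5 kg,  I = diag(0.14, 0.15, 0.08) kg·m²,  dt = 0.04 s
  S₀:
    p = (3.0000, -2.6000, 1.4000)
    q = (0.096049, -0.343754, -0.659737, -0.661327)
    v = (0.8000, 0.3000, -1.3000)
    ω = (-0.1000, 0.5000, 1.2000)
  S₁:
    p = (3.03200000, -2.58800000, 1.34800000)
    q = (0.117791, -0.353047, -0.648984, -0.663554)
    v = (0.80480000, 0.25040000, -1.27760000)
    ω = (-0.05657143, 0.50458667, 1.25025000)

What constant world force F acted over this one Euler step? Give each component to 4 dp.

Δv = v₁−v₀ = (0.00480000, -0.04960000, 0.02240000)
m·(v₁−v₀)/dt = (0.3000, -3.1000, 1.4000)

F = (0.3000, -3.1000, 1.4000)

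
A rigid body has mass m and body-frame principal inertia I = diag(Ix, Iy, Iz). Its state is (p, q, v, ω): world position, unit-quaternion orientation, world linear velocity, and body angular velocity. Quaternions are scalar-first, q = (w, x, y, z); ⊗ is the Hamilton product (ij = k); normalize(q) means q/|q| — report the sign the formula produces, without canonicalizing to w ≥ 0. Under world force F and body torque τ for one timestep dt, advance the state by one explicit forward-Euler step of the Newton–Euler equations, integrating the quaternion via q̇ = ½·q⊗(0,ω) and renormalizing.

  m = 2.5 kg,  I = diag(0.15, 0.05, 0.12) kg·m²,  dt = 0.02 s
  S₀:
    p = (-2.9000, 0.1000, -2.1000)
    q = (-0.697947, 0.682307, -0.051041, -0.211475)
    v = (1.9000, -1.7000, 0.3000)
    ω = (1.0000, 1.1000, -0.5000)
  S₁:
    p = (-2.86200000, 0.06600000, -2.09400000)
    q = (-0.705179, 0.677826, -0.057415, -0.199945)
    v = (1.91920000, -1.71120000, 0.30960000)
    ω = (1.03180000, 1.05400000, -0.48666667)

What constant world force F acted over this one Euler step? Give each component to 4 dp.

F = (2.4000, -1.4000, 1.2000)

v₁ − v₀ = (0.01920000, -0.01120000, 0.00960000)
applied force F = (2.4000, -1.4000, 1.2000)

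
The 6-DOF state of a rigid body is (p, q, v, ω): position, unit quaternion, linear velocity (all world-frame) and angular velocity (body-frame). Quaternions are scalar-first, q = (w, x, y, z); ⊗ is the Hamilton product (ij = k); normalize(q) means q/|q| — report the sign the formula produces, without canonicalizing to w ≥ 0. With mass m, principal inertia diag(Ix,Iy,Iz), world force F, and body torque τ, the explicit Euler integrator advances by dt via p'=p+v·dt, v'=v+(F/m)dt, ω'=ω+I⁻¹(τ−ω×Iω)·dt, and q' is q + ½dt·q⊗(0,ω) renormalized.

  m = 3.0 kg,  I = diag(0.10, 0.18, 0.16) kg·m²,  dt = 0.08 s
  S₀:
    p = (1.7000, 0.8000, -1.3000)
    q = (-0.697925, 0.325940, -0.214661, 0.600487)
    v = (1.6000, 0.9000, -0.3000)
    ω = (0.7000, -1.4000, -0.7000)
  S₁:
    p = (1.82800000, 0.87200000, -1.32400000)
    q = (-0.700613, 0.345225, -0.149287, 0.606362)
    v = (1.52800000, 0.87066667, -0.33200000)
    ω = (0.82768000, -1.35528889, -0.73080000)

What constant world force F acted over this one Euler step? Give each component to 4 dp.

v₁ − v₀ = (-0.07200000, -0.02933333, -0.03200000)
m·(v₁−v₀)/dt = (-2.7000, -1.1000, -1.2000)

F = (-2.7000, -1.1000, -1.2000)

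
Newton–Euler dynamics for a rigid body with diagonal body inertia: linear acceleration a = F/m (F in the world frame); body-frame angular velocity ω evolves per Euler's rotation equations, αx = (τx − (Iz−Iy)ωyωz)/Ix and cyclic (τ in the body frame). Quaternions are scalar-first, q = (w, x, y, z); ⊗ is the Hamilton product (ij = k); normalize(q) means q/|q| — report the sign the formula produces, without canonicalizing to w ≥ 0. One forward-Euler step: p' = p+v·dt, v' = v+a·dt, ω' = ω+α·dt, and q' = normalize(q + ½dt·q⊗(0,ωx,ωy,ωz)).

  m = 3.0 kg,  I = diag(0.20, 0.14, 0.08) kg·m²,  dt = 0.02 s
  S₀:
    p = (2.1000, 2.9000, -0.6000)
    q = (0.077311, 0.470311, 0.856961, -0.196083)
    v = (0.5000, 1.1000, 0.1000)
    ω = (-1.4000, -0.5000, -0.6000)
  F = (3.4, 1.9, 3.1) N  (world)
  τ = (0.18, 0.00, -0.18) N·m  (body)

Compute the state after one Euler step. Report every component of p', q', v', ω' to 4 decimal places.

p' = (2.1100, 2.9220, -0.5980)
q' = (0.0870, 0.4630, 0.8620, -0.1869)
v' = (0.5227, 1.1127, 0.1207)
ω' = (-1.3802, -0.5144, -0.6345)

α = I⁻¹(τ − ω×Iω) = (0.9900, -0.7200, -1.7250)
ω + α·dt = (-1.3802, -0.5144, -0.6345)
2q̇ = q⊗(0,ω) = (0.9692661, -0.7204535, 0.5180473, 0.9182033)
q' = normalize(q + ½dt·q⊗(0,ω)) = (0.0870, 0.4630, 0.8620, -0.1869)
a = F/m = (1.1333, 0.6333, 1.0333)
new position p' = (2.1100, 2.9220, -0.5980)
new velocity v' = (0.5227, 1.1127, 0.1207)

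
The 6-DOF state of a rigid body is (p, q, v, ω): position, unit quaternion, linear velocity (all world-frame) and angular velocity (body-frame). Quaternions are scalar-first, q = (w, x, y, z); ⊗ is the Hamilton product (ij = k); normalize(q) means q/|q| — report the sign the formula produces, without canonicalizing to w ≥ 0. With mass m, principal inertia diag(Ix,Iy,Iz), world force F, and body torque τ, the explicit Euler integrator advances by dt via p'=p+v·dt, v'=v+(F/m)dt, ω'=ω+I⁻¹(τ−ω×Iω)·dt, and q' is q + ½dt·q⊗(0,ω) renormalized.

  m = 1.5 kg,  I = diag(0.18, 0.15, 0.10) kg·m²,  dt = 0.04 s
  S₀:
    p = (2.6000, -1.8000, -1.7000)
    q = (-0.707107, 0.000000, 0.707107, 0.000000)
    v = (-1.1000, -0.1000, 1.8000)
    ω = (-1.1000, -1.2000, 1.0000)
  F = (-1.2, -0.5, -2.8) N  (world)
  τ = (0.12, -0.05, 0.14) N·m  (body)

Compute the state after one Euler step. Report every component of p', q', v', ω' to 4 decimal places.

a = (-0.8000, -0.3333, -1.8667)
p + v·dt = (2.5560, -1.8040, -1.6280)
v' = v + a·dt = (-1.1320, -0.1133, 1.7253)
ω×(Iω) gyroscopic = (0.0600, -0.0880, -0.0396)
angular accel α = (0.3333, 0.2533, 1.7960)
new body rate ω' = (-1.0867, -1.1899, 1.0718)
Hamilton product q⊗(0,ω) = (0.8485284, 1.4849247, 0.8485284, 0.0707107)
q + ½dt·q⊗(0,ω), renormalized = (-0.6896, 0.0297, 0.7235, 0.0014)

p' = (2.5560, -1.8040, -1.6280)
q' = (-0.6896, 0.0297, 0.7235, 0.0014)
v' = (-1.1320, -0.1133, 1.7253)
ω' = (-1.0867, -1.1899, 1.0718)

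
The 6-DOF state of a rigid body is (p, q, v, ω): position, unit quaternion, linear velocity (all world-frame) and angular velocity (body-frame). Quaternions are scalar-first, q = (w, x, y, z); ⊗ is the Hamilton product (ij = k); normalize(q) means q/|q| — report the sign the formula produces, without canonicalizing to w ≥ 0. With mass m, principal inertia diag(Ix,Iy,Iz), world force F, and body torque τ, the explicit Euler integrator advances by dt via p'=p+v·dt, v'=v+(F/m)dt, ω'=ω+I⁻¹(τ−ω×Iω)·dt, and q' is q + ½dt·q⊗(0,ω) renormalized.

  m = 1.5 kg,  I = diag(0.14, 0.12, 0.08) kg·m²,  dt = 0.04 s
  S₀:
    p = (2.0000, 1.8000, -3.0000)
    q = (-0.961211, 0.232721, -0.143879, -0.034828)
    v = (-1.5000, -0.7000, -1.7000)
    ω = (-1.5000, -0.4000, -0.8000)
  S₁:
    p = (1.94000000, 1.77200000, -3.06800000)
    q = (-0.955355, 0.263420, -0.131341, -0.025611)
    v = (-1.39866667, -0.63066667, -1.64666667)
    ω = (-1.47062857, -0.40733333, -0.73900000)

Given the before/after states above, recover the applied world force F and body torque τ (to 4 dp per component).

F = (3.8000, 2.6000, 2.0000)
τ = (0.0900, 0.0500, 0.1100)

v₁ − v₀ = (0.10133333, 0.06933333, 0.05333333)
F = m·Δv/dt = (3.8000, 2.6000, 2.0000)
ω₁ − ω₀ = (0.02937143, -0.00733333, 0.06100000)
ω₀×(Iω₀) = (-0.0128, 0.0720, -0.0120)
I·α + gyro = (0.0900, 0.0500, 0.1100)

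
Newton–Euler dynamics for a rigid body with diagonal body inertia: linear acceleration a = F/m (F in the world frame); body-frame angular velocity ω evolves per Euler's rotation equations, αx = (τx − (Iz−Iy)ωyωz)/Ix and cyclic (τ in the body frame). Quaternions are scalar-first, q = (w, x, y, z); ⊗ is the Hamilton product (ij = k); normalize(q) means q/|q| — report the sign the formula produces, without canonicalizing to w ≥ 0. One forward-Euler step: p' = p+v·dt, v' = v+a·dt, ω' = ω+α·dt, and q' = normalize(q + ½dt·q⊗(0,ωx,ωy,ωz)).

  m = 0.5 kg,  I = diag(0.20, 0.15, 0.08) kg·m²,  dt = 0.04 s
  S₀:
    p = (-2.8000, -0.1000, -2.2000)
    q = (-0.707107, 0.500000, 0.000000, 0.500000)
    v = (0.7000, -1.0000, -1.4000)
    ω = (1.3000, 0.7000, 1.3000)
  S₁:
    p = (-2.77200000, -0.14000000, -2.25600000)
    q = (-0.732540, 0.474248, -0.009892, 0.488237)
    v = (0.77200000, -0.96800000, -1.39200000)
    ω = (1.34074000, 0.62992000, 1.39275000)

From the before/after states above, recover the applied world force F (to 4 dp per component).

velocity change Δv = (0.07200000, 0.03200000, 0.00800000)
m·(v₁−v₀)/dt = (0.9000, 0.4000, 0.1000)

F = (0.9000, 0.4000, 0.1000)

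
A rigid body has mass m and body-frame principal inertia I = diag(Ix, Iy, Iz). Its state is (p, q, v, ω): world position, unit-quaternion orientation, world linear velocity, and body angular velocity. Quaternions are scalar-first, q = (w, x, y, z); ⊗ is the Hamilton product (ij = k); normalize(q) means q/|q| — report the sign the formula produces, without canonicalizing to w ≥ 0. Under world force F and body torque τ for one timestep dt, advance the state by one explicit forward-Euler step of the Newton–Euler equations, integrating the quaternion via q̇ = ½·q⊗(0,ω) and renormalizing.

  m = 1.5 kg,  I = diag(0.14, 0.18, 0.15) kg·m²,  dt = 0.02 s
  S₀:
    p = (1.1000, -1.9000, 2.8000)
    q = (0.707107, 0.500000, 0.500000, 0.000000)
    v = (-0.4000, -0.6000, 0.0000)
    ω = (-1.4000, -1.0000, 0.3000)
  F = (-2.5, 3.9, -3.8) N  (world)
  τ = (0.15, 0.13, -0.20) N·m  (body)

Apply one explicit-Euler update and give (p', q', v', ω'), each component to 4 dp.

p' = (1.0920, -1.9120, 2.8000)
q' = (0.7190, 0.4915, 0.4914, 0.0041)
v' = (-0.4333, -0.5480, -0.0507)
ω' = (-1.3799, -0.9860, 0.2659)

ω×(Iω) gyroscopic = (0.0090, 0.0042, 0.0560)
α = I⁻¹(τ − ω×Iω) = (1.0071, 0.6989, -1.7067)
new body rate ω' = (-1.3799, -0.9860, 0.2659)
q⊗(0,ω) = (1.2000000, -0.8399498, -0.8571070, 0.4121321)
q' = normalize(q + ½dt·q⊗(0,ω)) = (0.7190, 0.4915, 0.4914, 0.0041)
p + v·dt = (1.0920, -1.9120, 2.8000)
v' = v + a·dt = (-0.4333, -0.5480, -0.0507)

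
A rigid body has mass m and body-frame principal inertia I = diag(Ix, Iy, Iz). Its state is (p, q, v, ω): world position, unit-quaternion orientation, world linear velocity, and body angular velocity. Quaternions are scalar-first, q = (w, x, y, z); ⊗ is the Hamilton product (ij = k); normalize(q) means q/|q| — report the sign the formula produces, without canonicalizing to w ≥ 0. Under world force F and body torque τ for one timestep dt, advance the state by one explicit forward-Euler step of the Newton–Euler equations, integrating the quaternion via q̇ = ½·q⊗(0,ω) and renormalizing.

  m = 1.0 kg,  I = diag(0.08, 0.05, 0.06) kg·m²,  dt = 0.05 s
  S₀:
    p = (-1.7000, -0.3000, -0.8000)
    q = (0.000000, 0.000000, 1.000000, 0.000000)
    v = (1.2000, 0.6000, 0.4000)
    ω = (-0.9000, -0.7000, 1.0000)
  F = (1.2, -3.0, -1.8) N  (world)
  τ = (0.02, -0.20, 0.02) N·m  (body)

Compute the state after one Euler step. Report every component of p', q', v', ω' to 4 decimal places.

a = (1.2000, -3.0000, -1.8000)
p + v·dt = (-1.6400, -0.2700, -0.7800)
v + (F/m)dt = (1.2600, 0.4500, 0.3100)
gyro term ω×Iω = (-0.0070, -0.0180, -0.0189)
(τ − ω×Iω)/I = (0.3375, -3.6400, 0.6483)
new body rate ω' = (-0.8831, -0.8820, 1.0324)
Hamilton product q⊗(0,ω) = (0.7000000, 1.0000000, 0.0000000, 0.9000000)
updated quaternion q' = (0.0175, 0.0250, 0.9993, 0.0225)

p' = (-1.6400, -0.2700, -0.7800)
q' = (0.0175, 0.0250, 0.9993, 0.0225)
v' = (1.2600, 0.4500, 0.3100)
ω' = (-0.8831, -0.8820, 1.0324)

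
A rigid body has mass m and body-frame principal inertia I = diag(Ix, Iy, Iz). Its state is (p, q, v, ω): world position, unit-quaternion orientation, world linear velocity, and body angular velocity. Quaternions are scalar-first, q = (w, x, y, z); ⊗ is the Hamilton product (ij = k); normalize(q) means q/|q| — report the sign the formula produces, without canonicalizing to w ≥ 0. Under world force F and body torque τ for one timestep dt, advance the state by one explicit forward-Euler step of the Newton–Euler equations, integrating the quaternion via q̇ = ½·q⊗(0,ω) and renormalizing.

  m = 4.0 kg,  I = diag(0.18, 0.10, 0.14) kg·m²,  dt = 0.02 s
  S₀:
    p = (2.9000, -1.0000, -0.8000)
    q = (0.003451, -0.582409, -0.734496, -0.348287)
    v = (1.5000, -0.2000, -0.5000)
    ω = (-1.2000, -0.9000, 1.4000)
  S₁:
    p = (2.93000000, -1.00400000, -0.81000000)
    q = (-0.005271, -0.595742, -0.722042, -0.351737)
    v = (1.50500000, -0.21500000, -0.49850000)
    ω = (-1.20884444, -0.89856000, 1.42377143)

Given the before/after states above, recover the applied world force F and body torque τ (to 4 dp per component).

F = (1.0000, -3.0000, 0.3000)
τ = (-0.1300, -0.0600, 0.0800)

Δv = v₁−v₀ = (0.00500000, -0.01500000, 0.00150000)
m·(v₁−v₀)/dt = (1.0000, -3.0000, 0.3000)
Δω = ω₁−ω₀ = (-0.00884444, 0.00144000, 0.02377143)
precession coupling = (-0.0504, -0.0672, -0.0864)
applied torque τ = (-0.1300, -0.0600, 0.0800)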